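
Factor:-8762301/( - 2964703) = 3^2*7^(-1 )*19^(-1)*97^1*10037^1* 22291^( - 1)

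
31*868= 26908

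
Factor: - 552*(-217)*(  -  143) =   -  2^3*3^1* 7^1*11^1*13^1*23^1 * 31^1  =  - 17129112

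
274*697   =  190978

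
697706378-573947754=123758624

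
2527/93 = 2527/93 = 27.17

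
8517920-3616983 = 4900937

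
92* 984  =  90528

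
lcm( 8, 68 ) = 136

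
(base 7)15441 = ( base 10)4341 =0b1000011110101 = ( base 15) 1446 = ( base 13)1c8c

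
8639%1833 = 1307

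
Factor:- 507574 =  - 2^1*253787^1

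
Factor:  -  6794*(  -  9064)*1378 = 2^5*11^1*  13^1 * 43^1*  53^1 * 79^1*103^1 = 84858364448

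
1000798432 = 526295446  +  474502986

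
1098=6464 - 5366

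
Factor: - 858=  -  2^1*3^1*11^1 *13^1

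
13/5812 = 13/5812=0.00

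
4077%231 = 150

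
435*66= 28710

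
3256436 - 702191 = 2554245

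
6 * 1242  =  7452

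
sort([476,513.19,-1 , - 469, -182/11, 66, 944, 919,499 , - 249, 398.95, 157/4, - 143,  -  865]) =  [ - 865,-469, - 249, - 143, - 182/11 , - 1, 157/4, 66,  398.95,476, 499, 513.19, 919, 944]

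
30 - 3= 27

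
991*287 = 284417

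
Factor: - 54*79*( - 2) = 2^2*3^3 * 79^1 =8532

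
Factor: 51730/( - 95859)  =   - 2^1 * 3^( - 2)*5^1*7^1 *739^1*10651^(- 1)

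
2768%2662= 106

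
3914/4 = 1957/2=978.50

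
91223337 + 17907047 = 109130384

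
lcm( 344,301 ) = 2408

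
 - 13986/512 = - 28 + 175/256  =  - 27.32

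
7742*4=30968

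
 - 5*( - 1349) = 6745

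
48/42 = 8/7 = 1.14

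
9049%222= 169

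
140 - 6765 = -6625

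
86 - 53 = 33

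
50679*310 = 15710490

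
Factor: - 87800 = -2^3*5^2*439^1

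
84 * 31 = 2604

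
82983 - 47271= 35712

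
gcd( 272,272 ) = 272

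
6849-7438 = - 589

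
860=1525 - 665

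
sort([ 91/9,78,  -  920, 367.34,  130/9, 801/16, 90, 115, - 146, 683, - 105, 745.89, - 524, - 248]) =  [ - 920, - 524  , - 248 , - 146, - 105, 91/9, 130/9, 801/16,78, 90, 115, 367.34  ,  683, 745.89] 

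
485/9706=485/9706 = 0.05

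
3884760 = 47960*81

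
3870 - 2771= 1099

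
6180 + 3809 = 9989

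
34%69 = 34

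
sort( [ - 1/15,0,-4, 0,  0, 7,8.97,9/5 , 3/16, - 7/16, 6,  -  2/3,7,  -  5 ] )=[  -  5, - 4, - 2/3,-7/16 , - 1/15, 0,  0, 0, 3/16, 9/5 , 6, 7,7,8.97 ] 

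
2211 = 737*3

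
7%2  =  1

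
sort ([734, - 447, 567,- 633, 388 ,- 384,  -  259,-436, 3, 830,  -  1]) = [ - 633, -447, - 436,  -  384,-259, - 1, 3 , 388, 567, 734, 830 ] 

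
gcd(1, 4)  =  1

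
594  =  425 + 169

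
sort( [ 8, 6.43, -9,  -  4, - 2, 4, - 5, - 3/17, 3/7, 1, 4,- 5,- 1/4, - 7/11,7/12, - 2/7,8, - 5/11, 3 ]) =[  -  9, - 5, - 5, - 4, - 2, - 7/11, - 5/11, - 2/7,  -  1/4  , - 3/17,3/7,7/12,1,  3, 4, 4,6.43,8, 8]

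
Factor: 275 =5^2*11^1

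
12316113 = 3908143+8407970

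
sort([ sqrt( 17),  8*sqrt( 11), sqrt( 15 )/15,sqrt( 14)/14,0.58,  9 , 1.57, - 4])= [ - 4, sqrt( 15 ) /15,sqrt( 14)/14, 0.58,1.57,sqrt( 17 ),9,8 * sqrt( 11 ) ]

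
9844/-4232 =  - 3 + 31/46 = - 2.33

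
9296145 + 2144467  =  11440612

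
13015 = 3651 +9364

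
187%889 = 187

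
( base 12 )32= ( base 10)38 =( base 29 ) 19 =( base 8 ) 46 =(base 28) 1a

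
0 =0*811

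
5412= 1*5412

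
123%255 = 123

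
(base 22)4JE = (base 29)2nj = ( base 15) a7d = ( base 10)2368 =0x940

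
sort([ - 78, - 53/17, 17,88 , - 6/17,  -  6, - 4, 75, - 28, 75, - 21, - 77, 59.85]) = [ - 78  , - 77, - 28,-21, - 6  , - 4, - 53/17, - 6/17,  17, 59.85, 75 , 75, 88]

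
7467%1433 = 302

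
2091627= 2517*831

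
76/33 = 76/33 = 2.30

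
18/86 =9/43  =  0.21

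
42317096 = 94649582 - 52332486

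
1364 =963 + 401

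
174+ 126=300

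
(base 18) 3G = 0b1000110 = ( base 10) 70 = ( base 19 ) 3d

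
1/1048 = 1/1048 = 0.00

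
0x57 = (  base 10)87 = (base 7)153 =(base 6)223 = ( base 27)36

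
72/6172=18/1543=0.01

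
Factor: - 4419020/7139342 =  - 2209510/3569671  =  - 2^1 * 5^1 * 7^ ( - 1) * 19^1 * 29^1 * 103^( - 1 )*401^1*4951^( - 1 ) 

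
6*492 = 2952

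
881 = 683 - -198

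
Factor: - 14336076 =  - 2^2*3^1*53^1*22541^1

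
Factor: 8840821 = 11^1 * 509^1 * 1579^1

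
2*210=420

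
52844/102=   26422/51 = 518.08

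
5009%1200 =209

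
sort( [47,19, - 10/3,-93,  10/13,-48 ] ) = [- 93,-48 , - 10/3,  10/13,19,47 ] 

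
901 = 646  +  255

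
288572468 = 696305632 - 407733164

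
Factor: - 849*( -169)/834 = 47827/278 = 2^( - 1)*13^2*139^( - 1 )*283^1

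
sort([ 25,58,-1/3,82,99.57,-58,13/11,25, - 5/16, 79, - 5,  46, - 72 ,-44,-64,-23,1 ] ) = [ - 72,-64,  -  58, - 44, - 23, - 5,-1/3, - 5/16,1,13/11,25, 25,46,58,  79,82,  99.57] 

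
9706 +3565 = 13271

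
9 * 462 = 4158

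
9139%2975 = 214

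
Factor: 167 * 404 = 67468 = 2^2*101^1 * 167^1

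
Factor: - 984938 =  - 2^1*97^1*5077^1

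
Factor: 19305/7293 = 3^2*5^1*17^(-1) =45/17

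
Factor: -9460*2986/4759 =-2^3*5^1*11^1* 43^1 * 1493^1*4759^( - 1 ) =-28247560/4759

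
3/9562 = 3/9562=0.00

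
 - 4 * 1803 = - 7212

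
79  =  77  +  2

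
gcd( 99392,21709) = 1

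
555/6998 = 555/6998 = 0.08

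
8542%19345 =8542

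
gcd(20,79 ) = 1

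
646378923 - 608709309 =37669614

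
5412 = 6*902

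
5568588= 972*5729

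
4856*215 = 1044040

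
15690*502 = 7876380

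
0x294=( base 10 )660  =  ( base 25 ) 11a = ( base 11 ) 550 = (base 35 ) iu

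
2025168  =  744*2722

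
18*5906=106308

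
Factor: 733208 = 2^3*7^1*13093^1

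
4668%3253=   1415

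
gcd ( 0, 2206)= 2206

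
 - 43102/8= - 5388 + 1/4 = -5387.75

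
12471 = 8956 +3515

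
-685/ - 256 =685/256=2.68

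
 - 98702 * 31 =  - 3059762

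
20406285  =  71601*285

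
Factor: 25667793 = 3^3*23^1*41333^1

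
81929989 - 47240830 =34689159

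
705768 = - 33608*( - 21) 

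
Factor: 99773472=2^5*3^1*1039307^1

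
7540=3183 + 4357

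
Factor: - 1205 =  - 5^1*241^1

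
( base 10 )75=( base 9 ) 83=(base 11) 69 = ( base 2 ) 1001011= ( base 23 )36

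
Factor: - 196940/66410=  - 2^1*29^( - 1 )*43^1 = - 86/29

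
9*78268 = 704412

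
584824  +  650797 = 1235621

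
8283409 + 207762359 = 216045768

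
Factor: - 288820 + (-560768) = -849588 =-  2^2 *3^1*83^1*853^1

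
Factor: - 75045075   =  -3^1*5^2*7^1*223^1*641^1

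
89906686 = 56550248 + 33356438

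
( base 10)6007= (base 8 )13567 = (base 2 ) 1011101110111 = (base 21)DD1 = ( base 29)744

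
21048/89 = 236 +44/89 = 236.49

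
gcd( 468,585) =117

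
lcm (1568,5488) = 10976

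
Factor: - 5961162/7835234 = - 2980581/3917617  =  - 3^1*11^( - 2)*32377^(-1)*993527^1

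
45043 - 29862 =15181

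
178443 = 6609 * 27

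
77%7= 0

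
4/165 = 4/165 = 0.02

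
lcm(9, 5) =45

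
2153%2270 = 2153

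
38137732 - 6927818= 31209914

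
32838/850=38 + 269/425 = 38.63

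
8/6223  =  8/6223= 0.00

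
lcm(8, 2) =8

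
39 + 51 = 90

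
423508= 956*443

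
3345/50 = 669/10= 66.90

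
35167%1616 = 1231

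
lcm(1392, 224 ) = 19488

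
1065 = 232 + 833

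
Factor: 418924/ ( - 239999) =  - 2^2 *11^1*9521^1*239999^(  -  1)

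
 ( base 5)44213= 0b101111110010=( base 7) 11626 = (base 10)3058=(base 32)2VI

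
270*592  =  159840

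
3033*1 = 3033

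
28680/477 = 60 + 20/159 = 60.13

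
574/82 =7 = 7.00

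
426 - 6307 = -5881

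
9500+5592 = 15092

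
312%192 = 120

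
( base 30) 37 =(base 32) 31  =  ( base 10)97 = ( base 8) 141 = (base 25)3M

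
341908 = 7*48844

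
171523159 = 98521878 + 73001281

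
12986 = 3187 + 9799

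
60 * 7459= 447540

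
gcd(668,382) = 2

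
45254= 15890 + 29364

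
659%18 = 11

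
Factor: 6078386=2^1*3039193^1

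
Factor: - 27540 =-2^2*3^4*5^1*17^1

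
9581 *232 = 2222792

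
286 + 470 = 756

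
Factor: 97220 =2^2 * 5^1 * 4861^1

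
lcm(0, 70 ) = 0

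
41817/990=42+ 79/330 = 42.24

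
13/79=13/79 = 0.16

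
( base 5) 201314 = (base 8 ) 14473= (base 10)6459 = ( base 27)8N6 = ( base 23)C4J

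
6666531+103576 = 6770107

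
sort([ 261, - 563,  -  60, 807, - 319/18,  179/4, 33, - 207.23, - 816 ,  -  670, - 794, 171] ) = [ - 816, - 794, - 670, - 563, - 207.23, - 60, - 319/18  ,  33,  179/4, 171, 261,  807]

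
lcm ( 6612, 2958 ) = 112404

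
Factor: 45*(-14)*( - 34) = 2^2*3^2*5^1*7^1*17^1 = 21420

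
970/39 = 24 + 34/39 = 24.87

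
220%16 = 12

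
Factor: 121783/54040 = 631/280 = 2^( - 3 ) * 5^ ( -1 )*7^( - 1 )*631^1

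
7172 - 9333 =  - 2161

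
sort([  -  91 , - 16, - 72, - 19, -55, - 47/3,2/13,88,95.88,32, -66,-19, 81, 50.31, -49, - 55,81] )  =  [ - 91, - 72, - 66, - 55, - 55, - 49, - 19, - 19, - 16,-47/3,  2/13, 32,50.31,81  ,  81,88,95.88]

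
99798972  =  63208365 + 36590607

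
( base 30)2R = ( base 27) 36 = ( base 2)1010111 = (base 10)87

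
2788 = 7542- 4754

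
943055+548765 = 1491820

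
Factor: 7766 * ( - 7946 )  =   - 61708636 =- 2^2 * 11^1*29^1  *  137^1*353^1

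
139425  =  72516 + 66909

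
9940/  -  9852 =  - 2485/2463 = -  1.01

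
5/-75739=-1 + 75734/75739 = -  0.00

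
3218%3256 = 3218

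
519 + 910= 1429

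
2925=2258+667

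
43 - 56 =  - 13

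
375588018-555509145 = - 179921127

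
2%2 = 0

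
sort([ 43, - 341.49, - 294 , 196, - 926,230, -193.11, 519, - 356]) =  [ - 926, - 356, - 341.49, - 294, - 193.11, 43 , 196, 230, 519]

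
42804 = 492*87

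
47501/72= 659 + 53/72 = 659.74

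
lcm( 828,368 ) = 3312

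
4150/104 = 39+47/52= 39.90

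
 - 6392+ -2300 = -8692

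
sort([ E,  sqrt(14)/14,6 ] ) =[ sqrt ( 14)/14,E, 6] 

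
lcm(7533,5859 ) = 52731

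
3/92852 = 3/92852 = 0.00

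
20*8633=172660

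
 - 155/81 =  - 2 + 7/81 = - 1.91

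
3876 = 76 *51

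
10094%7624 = 2470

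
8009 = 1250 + 6759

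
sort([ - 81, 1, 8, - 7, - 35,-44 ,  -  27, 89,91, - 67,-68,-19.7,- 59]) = [  -  81, - 68,-67 ,  -  59, - 44, - 35,-27,-19.7  , - 7, 1,8,89,91 ]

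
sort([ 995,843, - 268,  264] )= [ - 268 , 264,843, 995]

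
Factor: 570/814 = 285/407= 3^1*5^1*11^(-1 )*19^1*37^( - 1)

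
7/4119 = 7/4119=   0.00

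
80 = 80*1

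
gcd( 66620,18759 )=1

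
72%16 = 8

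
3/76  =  3/76= 0.04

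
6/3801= 2/1267 = 0.00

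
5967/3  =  1989=1989.00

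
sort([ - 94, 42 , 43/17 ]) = [ - 94,43/17, 42]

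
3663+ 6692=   10355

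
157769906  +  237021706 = 394791612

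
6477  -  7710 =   -  1233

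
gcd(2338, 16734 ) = 2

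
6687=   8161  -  1474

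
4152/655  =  6 + 222/655 = 6.34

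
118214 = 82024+36190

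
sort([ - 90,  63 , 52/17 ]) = [ - 90 , 52/17,  63]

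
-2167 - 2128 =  - 4295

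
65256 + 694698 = 759954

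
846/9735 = 282/3245 = 0.09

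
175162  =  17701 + 157461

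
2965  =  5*593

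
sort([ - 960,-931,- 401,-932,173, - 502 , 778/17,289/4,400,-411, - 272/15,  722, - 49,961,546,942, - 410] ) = [ - 960,-932, - 931,-502, - 411, - 410, - 401, - 49, - 272/15, 778/17,289/4,173,  400,546,722,942 , 961]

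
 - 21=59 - 80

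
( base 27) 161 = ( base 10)892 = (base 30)tm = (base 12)624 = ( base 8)1574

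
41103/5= 8220 + 3/5= 8220.60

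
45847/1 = 45847 = 45847.00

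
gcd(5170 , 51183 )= 517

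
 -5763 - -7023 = 1260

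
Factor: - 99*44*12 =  - 2^4*3^3*11^2 = - 52272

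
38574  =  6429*6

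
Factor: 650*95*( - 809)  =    -  49955750 = -2^1*5^3*13^1*19^1*809^1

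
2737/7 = 391=391.00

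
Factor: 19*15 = 3^1* 5^1*19^1 =285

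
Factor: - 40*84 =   -  2^5 *3^1*5^1 * 7^1 = -3360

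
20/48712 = 5/12178  =  0.00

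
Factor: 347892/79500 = 5^( - 3 )  *  547^1 =547/125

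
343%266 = 77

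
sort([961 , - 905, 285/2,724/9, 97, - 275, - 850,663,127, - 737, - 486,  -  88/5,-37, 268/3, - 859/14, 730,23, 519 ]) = [ - 905, -850,  -  737, - 486, - 275, - 859/14, - 37, - 88/5 , 23,  724/9, 268/3, 97, 127, 285/2, 519, 663,730, 961]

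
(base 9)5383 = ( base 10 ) 3963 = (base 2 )111101111011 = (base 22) 843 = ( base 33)3L3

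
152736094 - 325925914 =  - 173189820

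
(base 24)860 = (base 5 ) 123002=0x1290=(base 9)6460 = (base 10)4752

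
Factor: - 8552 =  - 2^3 * 1069^1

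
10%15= 10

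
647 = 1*647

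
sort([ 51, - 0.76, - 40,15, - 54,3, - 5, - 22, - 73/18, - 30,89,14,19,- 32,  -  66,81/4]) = [ - 66,  -  54,-40, - 32, - 30, - 22, - 5,-73/18 ,-0.76,3,14, 15,19,81/4,51,  89] 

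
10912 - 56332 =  - 45420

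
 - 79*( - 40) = 3160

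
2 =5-3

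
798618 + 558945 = 1357563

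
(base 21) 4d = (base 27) 3g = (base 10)97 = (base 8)141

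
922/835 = 1 + 87/835 = 1.10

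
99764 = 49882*2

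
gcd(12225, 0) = 12225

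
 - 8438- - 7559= - 879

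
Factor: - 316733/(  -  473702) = 2^( - 1)*23^1*47^1*293^1*  433^( - 1)*547^(-1) 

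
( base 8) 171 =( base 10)121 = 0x79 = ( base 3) 11111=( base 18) 6D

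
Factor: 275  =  5^2*11^1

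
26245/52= 26245/52= 504.71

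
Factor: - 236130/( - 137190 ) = 269^(- 1 )*463^1= 463/269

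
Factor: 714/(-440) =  - 2^( - 2)*3^1*5^ ( - 1 )*7^1 * 11^( -1) * 17^1=- 357/220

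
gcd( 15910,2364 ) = 2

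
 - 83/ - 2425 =83/2425 = 0.03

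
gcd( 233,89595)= 1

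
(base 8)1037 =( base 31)hg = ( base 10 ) 543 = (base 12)393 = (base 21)14i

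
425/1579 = 425/1579 = 0.27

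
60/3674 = 30/1837 = 0.02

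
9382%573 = 214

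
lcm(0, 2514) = 0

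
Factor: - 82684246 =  - 2^1*3739^1*11057^1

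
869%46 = 41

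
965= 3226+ - 2261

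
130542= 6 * 21757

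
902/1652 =451/826= 0.55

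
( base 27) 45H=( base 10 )3068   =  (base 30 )3c8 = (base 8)5774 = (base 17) AA8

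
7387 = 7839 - 452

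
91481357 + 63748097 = 155229454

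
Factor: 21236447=21236447^1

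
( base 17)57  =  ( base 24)3k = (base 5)332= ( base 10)92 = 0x5C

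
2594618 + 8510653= 11105271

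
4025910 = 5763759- 1737849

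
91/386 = 91/386 = 0.24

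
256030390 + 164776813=420807203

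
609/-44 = -14 + 7/44 = - 13.84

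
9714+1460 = 11174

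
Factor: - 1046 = - 2^1*523^1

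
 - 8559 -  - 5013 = -3546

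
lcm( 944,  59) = 944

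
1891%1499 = 392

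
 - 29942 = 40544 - 70486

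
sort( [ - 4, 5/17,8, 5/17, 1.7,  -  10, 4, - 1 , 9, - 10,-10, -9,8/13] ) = [ - 10, - 10, - 10, - 9, - 4, - 1, 5/17,  5/17, 8/13, 1.7, 4, 8,9]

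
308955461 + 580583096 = 889538557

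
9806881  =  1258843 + 8548038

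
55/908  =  55/908= 0.06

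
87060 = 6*14510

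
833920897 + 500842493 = 1334763390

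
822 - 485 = 337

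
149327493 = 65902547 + 83424946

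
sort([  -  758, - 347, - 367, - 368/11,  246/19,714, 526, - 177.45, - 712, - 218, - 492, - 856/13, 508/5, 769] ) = [ - 758 , - 712, - 492, - 367, - 347, - 218, - 177.45,-856/13, - 368/11, 246/19 , 508/5,  526,  714, 769] 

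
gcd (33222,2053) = 1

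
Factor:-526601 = -526601^1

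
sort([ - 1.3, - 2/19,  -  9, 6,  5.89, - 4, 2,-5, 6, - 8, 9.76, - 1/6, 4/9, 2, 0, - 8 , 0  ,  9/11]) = [-9, - 8,-8, -5,  -  4,- 1.3 ,  -  1/6,-2/19,0, 0, 4/9 , 9/11, 2,2,5.89,6, 6, 9.76 ] 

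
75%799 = 75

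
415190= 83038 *5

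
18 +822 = 840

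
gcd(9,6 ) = 3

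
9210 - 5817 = 3393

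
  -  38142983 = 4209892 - 42352875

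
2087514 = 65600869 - 63513355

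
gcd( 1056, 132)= 132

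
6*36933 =221598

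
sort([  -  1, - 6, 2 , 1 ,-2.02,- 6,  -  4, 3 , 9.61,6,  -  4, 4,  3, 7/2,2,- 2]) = [- 6, - 6, - 4,  -  4, - 2.02 ,-2,- 1,1,2,  2,3,3,7/2, 4, 6 , 9.61] 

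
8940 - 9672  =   - 732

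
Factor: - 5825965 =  - 5^1*1165193^1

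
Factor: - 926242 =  - 2^1*173^1*2677^1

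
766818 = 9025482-8258664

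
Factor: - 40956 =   -  2^2*3^1*3413^1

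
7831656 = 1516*5166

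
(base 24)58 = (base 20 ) 68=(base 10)128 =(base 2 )10000000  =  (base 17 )79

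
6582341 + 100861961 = 107444302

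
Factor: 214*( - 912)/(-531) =2^5*3^(  -  1) * 19^1*59^(  -  1 )*107^1 = 65056/177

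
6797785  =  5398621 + 1399164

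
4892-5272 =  - 380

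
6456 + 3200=9656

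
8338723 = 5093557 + 3245166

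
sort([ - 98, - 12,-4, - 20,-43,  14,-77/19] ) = [ - 98, - 43, - 20, - 12,  -  77/19, - 4, 14] 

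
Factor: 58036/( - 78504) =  - 14509/19626=- 2^( - 1)*3^(- 1)*11^1*1319^1*3271^( - 1) 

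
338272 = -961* ( - 352 ) 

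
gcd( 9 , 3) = 3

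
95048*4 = 380192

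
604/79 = 604/79 = 7.65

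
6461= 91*71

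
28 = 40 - 12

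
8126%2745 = 2636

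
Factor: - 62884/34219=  - 2^2*19^ ( - 1 )*79^1*199^1*1801^ ( - 1) 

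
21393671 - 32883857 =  - 11490186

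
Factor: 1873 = 1873^1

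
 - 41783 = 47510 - 89293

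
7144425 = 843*8475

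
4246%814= 176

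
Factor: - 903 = -3^1*7^1*43^1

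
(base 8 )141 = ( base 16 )61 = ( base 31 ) 34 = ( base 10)97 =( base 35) 2R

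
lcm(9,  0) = 0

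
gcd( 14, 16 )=2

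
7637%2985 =1667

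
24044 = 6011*4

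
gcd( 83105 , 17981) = 1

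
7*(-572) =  - 4004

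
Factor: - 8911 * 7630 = - 2^1*5^1*7^2*19^1*67^1 * 109^1 = - 67990930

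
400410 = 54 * 7415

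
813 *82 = 66666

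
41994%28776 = 13218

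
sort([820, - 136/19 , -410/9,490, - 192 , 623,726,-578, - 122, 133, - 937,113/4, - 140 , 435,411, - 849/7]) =[  -  937, - 578, - 192, - 140,  -  122, - 849/7  , - 410/9, - 136/19 , 113/4, 133, 411 , 435,490,623,  726,820] 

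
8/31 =8/31 = 0.26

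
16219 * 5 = 81095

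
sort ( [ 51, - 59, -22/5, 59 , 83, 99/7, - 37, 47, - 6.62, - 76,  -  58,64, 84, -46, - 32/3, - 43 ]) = [-76, - 59,  -  58, - 46, - 43,-37,-32/3, - 6.62, -22/5, 99/7, 47, 51, 59,64,83, 84]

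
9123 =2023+7100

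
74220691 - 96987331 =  - 22766640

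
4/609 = 4/609 = 0.01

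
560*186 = 104160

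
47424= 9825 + 37599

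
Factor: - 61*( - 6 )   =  366 = 2^1 *3^1*61^1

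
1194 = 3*398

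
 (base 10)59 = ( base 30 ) 1t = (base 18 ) 35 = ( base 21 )2H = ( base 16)3b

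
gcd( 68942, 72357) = 1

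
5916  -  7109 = -1193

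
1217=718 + 499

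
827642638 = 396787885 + 430854753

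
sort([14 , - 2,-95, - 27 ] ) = [ - 95, - 27, - 2,  14 ]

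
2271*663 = 1505673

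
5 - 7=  - 2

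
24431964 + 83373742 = 107805706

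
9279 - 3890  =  5389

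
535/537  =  535/537 = 1.00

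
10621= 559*19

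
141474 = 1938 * 73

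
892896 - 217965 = 674931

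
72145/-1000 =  - 14429/200  =  - 72.14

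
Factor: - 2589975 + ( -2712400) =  - 5^3*13^2*251^1=- 5302375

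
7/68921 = 7/68921  =  0.00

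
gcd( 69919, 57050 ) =1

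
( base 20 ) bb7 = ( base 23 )8h4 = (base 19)cfa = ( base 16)1213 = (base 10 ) 4627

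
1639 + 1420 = 3059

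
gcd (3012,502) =502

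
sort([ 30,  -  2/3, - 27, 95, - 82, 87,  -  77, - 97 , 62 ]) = [ - 97,-82, - 77, - 27, -2/3, 30, 62,87 , 95 ]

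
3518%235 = 228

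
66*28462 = 1878492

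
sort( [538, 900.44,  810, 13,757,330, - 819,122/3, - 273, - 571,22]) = [  -  819, - 571,  -  273, 13,22, 122/3, 330,538,757, 810, 900.44]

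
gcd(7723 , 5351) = 1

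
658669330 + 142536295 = 801205625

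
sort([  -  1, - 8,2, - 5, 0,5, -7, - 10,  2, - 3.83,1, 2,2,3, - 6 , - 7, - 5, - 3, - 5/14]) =[ - 10, - 8, - 7,-7 , - 6,-5, - 5, - 3.83, - 3, - 1, - 5/14, 0 , 1,2,2,  2,2,3,  5]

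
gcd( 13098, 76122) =6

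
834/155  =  834/155 = 5.38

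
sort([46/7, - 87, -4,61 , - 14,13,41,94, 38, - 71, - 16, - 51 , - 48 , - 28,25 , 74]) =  [ - 87,-71, - 51, - 48, - 28, -16, - 14,- 4,  46/7,  13,25, 38,41,61,74,94]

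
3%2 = 1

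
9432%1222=878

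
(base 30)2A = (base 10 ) 70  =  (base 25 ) 2K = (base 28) 2E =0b1000110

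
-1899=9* ( - 211 )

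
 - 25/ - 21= 25/21 = 1.19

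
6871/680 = 10 + 71/680 = 10.10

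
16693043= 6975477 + 9717566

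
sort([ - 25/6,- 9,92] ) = [ - 9, - 25/6,92]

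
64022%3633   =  2261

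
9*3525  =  31725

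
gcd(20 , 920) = 20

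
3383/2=1691 + 1/2 = 1691.50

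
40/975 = 8/195 =0.04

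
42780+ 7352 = 50132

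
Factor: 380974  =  2^1 * 11^1*17317^1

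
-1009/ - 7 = 1009/7 = 144.14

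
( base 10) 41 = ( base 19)23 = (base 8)51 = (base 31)1A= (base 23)1i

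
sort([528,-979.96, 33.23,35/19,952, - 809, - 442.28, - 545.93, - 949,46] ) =[ - 979.96, - 949, - 809, - 545.93, - 442.28, 35/19,33.23, 46, 528, 952 ]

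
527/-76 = - 7+5/76 = -6.93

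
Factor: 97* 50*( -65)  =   - 2^1*5^3* 13^1*97^1 = - 315250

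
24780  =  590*42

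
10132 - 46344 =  - 36212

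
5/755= 1/151  =  0.01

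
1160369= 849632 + 310737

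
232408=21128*11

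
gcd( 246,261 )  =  3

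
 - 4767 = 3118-7885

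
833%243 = 104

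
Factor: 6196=2^2*1549^1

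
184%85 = 14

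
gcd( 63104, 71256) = 8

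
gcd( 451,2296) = 41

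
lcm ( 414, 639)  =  29394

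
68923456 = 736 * 93646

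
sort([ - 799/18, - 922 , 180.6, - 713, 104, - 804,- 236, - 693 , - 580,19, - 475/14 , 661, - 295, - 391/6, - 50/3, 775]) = [ - 922, - 804 , - 713,-693,-580, -295, - 236, - 391/6, - 799/18, - 475/14, - 50/3,  19, 104,180.6,661 , 775 ]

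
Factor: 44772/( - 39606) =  - 2^1 * 13^1*23^(-1) = -  26/23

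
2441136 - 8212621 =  - 5771485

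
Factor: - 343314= - 2^1*3^2*19073^1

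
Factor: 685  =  5^1*137^1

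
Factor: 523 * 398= 208154 = 2^1*199^1*523^1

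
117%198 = 117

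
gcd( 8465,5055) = 5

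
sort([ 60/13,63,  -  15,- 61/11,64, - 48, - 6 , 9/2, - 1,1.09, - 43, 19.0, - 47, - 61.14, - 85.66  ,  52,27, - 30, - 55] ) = [ - 85.66, - 61.14, - 55,- 48,- 47,  -  43, - 30,-15,  -  6,-61/11, - 1,  1.09,9/2,  60/13, 19.0,27,52,63,64 ]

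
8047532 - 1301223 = 6746309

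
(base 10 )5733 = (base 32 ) 5j5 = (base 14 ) 2137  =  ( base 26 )8cd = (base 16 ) 1665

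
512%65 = 57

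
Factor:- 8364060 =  - 2^2 * 3^5 * 5^1*1721^1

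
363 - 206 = 157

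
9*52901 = 476109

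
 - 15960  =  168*( - 95)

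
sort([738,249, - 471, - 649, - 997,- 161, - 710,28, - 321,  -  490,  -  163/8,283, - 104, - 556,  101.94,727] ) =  [ - 997, - 710, - 649, - 556, - 490, - 471, - 321, - 161, - 104, - 163/8,28,101.94, 249,283,727,  738] 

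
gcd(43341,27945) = 3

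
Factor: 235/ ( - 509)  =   - 5^1*47^1*509^(-1 )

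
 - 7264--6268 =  - 996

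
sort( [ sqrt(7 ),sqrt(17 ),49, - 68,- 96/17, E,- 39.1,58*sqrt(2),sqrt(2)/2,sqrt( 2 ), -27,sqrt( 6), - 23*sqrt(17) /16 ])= [ - 68,-39.1,-27, - 23*sqrt(17 )/16, - 96/17,sqrt(2)/2  ,  sqrt( 2),sqrt(6 ),  sqrt(  7),E, sqrt(17 ),49 , 58*sqrt(2) ] 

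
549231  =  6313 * 87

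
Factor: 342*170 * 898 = 52209720 = 2^3*3^2*5^1 * 17^1*19^1*449^1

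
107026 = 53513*2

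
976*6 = 5856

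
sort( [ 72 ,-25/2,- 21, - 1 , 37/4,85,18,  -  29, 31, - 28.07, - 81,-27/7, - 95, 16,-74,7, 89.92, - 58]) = [ - 95, - 81, - 74, - 58,-29, - 28.07, - 21, - 25/2, - 27/7, - 1, 7,37/4,16,  18,31,72 , 85, 89.92 ] 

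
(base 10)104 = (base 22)4G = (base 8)150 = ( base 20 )54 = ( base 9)125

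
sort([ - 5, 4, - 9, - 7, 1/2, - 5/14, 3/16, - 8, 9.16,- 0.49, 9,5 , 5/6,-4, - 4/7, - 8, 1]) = [  -  9  , - 8,-8, - 7, - 5, - 4, - 4/7, - 0.49,  -  5/14, 3/16, 1/2, 5/6 , 1, 4, 5, 9, 9.16]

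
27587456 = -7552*( - 3653 ) 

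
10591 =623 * 17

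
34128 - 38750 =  - 4622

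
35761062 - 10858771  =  24902291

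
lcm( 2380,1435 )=97580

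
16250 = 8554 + 7696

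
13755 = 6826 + 6929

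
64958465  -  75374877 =-10416412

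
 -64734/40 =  - 1619 + 13/20 = - 1618.35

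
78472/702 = 39236/351= 111.78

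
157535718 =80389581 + 77146137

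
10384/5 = 2076 + 4/5=   2076.80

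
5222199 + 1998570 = 7220769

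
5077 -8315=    - 3238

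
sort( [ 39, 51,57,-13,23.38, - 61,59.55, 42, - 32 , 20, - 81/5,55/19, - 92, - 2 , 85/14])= [ - 92, - 61, - 32, - 81/5, - 13,  -  2, 55/19,85/14,20,23.38,  39,42,51, 57,59.55 ] 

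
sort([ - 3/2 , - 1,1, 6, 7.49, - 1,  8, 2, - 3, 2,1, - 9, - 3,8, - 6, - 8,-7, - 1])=[- 9,- 8, - 7,- 6,-3, - 3, - 3/2 , - 1, - 1, - 1, 1,1, 2, 2,6, 7.49,8 , 8 ] 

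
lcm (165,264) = 1320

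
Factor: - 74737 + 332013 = 257276  =  2^2*64319^1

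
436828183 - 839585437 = -402757254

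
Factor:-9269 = -13^1*23^1*31^1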